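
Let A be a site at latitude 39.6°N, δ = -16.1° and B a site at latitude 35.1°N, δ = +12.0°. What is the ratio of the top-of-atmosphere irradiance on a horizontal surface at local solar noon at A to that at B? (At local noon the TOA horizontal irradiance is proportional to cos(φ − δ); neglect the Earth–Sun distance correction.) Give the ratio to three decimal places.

A: cos θ_z = cos(39.6° − (-16.1°)) = 0.5635.
B: cos θ_z = cos(35.1° − (12.0°)) = 0.9198.
Ratio A/B = 0.5635 / 0.9198 = 0.6126.

0.613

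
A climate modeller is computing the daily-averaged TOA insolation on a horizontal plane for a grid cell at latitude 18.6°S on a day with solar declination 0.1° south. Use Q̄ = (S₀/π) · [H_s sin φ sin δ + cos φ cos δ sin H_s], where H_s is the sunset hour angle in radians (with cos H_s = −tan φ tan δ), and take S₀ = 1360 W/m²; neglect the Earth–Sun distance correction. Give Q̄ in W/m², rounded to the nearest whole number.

411 W/m²

−tan φ tan δ = −(-0.3365)(-0.0017) = -0.0006; H_s = arccos(-0.0006) = 90.03°. In radians, H_s = 1.5713.
H_s sin φ sin δ = 1.5713 × -0.3190 × -0.0017 = 0.0009.
cos φ cos δ sin H_s = 0.9478 × 1.0000 × 1.0000 = 0.9478.
Q̄ = (1360/π) × (0.0009 + 0.9478) = 432.90 × 0.9487 = 410.69 W/m².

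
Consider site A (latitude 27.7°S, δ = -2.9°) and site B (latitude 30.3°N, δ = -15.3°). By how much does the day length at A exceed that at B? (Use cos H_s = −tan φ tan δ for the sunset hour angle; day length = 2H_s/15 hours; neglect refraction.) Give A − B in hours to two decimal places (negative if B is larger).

A: H_s = arccos(−tan -27.7° · tan -2.9°) = 91.52°, so 2H_s/15 = 12.2027 h.
B: H_s = arccos(−tan 30.3° · tan -15.3°) = 80.80°, so 2H_s/15 = 10.7733 h.
A − B = 12.2027 − 10.7733 = 1.4294 h.

+1.43 h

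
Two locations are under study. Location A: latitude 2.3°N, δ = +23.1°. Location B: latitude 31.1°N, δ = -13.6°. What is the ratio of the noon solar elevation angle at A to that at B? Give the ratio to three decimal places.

A: 90° − |2.3 − (23.1)| = 69.20°.
B: 90° − |31.1 − (-13.6)| = 45.30°.
Ratio A/B = 69.2000 / 45.3000 = 1.5276.

1.528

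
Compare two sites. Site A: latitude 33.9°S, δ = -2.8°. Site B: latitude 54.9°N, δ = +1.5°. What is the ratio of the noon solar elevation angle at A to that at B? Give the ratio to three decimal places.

A: 90° − |-33.9 − (-2.8)| = 58.90°.
B: 90° − |54.9 − (1.5)| = 36.60°.
Ratio A/B = 58.9000 / 36.6000 = 1.6093.

1.609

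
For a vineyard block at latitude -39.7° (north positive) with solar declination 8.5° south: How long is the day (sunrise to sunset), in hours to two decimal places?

cos H_s = −tan(-39.7°) · tan(-8.5°) = -0.1241, so H_s = arccos(-0.1241) = 97.13°.
Day length = 2 H_s / 15° h⁻¹ = 194.26° / 15 = 12.951 h.

12.95 hours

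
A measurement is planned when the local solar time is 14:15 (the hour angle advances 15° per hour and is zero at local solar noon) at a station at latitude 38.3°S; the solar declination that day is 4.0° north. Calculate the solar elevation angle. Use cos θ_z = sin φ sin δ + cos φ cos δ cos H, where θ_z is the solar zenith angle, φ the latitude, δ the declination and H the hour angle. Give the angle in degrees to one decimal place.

Hour angle H = 15° × (14.25 − 12) = 33.75°.
cos θ_z = sin(-38.3°) sin(4.0°) + cos(-38.3°) cos(4.0°) cos(33.75°) = -0.0432 + 0.6509 = 0.6077.
θ_z = arccos(0.6077) = 52.58°, so the elevation is 90° − 52.58° = 37.42°.

37.4°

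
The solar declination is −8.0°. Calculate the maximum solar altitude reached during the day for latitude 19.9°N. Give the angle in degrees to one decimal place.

62.1°

At local solar noon the hour angle is zero, so the elevation is 90° − |φ − δ| = 90° − |19.9° − (-8.0°)| = 90° − 27.9° = 62.1°.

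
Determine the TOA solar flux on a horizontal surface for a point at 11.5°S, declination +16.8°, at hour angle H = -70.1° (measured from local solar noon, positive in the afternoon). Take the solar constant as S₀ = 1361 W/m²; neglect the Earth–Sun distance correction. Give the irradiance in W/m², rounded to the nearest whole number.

356 W/m²

cos θ_z = sin(-11.5°) sin(16.8°) + cos(-11.5°) cos(16.8°) cos(-70.10°) = -0.0576 + 0.3193 = 0.2617.
Top-of-atmosphere irradiance = S₀ cos θ_z = 1361 × 0.2617 = 356.17 W/m².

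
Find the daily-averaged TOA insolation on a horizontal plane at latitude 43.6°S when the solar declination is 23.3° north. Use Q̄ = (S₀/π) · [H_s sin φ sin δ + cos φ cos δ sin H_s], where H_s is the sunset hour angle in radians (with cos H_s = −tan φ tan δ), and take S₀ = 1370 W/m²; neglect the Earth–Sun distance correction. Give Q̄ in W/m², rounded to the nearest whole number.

128 W/m²

The sunset hour angle satisfies cos H_s = −tan φ tan δ = 0.4101, giving H_s = 65.79°. In radians, H_s = 1.1483.
H_s sin φ sin δ = 1.1483 × -0.6896 × 0.3955 = -0.3132.
cos φ cos δ sin H_s = 0.7242 × 0.9184 × 0.9121 = 0.6066.
Q̄ = (1370/π) × (-0.3132 + 0.6066) = 436.08 × 0.2934 = 127.95 W/m².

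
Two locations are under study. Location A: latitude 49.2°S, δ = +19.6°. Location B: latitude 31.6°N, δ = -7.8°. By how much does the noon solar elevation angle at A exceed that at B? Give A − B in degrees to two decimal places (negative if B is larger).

A: 90° − |-49.2 − (19.6)| = 21.20°.
B: 90° − |31.6 − (-7.8)| = 50.60°.
A − B = 21.20 − 50.60 = -29.40°.

-29.40°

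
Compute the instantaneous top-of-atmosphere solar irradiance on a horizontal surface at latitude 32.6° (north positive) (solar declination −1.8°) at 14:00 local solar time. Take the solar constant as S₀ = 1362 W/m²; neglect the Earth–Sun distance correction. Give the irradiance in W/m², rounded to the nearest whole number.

Hour angle H = 15° × (14 − 12) = 30.00°.
With φ = 32.6°, δ = -1.8°, H = 30.00°: sin φ sin δ = -0.0169, cos φ cos δ cos H = 0.7292, so cos θ_z = 0.7123.
Top-of-atmosphere irradiance = S₀ cos θ_z = 1362 × 0.7123 = 970.15 W/m².

970 W/m²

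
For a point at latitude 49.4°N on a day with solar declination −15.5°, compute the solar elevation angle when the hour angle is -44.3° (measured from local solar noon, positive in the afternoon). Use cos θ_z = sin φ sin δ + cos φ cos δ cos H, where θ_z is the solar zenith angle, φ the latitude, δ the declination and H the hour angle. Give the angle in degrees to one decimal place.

cos θ_z = sin(49.4°) sin(-15.5°) + cos(49.4°) cos(-15.5°) cos(-44.30°) = -0.2029 + 0.4488 = 0.2459.
θ_z = arccos(0.2459) = 75.76°, so the elevation is 90° − 75.76° = 14.24°.

14.2°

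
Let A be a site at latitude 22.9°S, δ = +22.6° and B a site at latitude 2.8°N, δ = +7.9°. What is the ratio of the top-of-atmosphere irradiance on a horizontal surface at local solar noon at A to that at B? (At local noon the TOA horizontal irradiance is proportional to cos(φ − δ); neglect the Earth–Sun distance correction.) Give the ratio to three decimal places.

A: cos θ_z = cos(-22.9° − (22.6°)) = 0.7009.
B: cos θ_z = cos(2.8° − (7.9°)) = 0.9960.
Ratio A/B = 0.7009 / 0.9960 = 0.7037.

0.704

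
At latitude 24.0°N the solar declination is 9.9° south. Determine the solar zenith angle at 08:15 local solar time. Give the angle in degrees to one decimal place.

64.5°

Hour angle H = 15° × (8.25 − 12) = -56.25°.
cos θ_z = sin(24.0°) sin(-9.9°) + cos(24.0°) cos(-9.9°) cos(-56.25°) = -0.0699 + 0.5000 = 0.4301.
θ_z = arccos(0.4301) = 64.53°.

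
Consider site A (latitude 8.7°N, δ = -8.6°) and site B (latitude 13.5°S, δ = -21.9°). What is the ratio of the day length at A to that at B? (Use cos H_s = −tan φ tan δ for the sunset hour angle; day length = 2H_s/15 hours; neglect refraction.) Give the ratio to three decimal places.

A: H_s = arccos(−tan 8.7° · tan -8.6°) = 88.67°, so 2H_s/15 = 11.8227 h.
B: H_s = arccos(−tan -13.5° · tan -21.9°) = 95.54°, so 2H_s/15 = 12.7387 h.
Ratio A/B = 11.8227 / 12.7387 = 0.9281.

0.928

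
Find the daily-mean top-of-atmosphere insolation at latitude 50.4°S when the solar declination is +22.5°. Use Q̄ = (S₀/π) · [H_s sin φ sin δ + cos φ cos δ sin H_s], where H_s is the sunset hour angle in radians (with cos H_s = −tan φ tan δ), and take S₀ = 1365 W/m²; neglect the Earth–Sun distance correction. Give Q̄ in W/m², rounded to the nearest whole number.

87 W/m²

−tan φ tan δ = −(-1.2088)(0.4142) = 0.5007; H_s = arccos(0.5007) = 59.95°. In radians, H_s = 1.0463.
H_s sin φ sin δ = 1.0463 × -0.7705 × 0.3827 = -0.3085.
cos φ cos δ sin H_s = 0.6374 × 0.9239 × 0.8656 = 0.5097.
Q̄ = (1365/π) × (-0.3085 + 0.5097) = 434.49 × 0.2012 = 87.42 W/m².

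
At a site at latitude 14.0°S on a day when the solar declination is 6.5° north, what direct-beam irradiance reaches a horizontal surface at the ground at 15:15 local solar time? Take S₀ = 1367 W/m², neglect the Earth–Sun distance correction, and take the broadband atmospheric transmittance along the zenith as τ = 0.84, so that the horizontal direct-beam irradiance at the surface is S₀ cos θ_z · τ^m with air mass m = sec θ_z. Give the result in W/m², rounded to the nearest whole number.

624 W/m²

Hour angle H = 15° × (15.25 − 12) = 48.75°.
cos θ_z = sin φ sin δ + cos φ cos δ cos H = (-0.2419)(0.1132) + (0.9703)(0.9936)(0.6593) = 0.6082.
Air mass m = 1/cos θ_z = 1/0.6082 = 1.644; τ^m = 0.84^1.644 = 0.7508.
Surface direct beam = 1367 × 0.6082 × 0.7508 = 624.22 W/m².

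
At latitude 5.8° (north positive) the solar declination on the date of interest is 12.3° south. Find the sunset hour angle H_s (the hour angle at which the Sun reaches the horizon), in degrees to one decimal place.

cos H_s = −tan(5.8°) · tan(-12.3°) = 0.0221, so H_s = arccos(0.0221) = 88.73°.

88.7°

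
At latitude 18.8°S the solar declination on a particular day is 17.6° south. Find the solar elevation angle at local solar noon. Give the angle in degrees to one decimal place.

At local solar noon the hour angle is zero, so the elevation is 90° − |φ − δ| = 90° − |-18.8° − (-17.6°)| = 90° − 1.2° = 88.8°.

88.8°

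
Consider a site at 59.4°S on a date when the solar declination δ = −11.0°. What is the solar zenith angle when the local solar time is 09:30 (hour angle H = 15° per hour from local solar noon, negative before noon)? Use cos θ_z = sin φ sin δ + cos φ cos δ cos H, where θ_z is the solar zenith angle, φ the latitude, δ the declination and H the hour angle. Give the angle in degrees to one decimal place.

55.9°

Hour angle H = 15° × (9.5 − 12) = -37.50°.
With φ = -59.4°, δ = -11.0°, H = -37.50°: sin φ sin δ = 0.1642, cos φ cos δ cos H = 0.3964, so cos θ_z = 0.5606.
θ_z = arccos(0.5606) = 55.90°.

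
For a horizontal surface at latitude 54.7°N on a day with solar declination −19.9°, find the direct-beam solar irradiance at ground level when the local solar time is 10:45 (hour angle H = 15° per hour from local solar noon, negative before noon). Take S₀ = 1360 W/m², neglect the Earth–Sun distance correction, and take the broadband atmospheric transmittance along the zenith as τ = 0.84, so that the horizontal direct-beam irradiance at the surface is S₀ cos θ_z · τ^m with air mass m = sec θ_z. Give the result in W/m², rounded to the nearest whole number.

154 W/m²

Hour angle H = 15° × (10.75 − 12) = -18.75°.
With φ = 54.7°, δ = -19.9°, H = -18.75°: sin φ sin δ = -0.2778, cos φ cos δ cos H = 0.5145, so cos θ_z = 0.2367.
Air mass m = 1/cos θ_z = 1/0.2367 = 4.225; τ^m = 0.84^4.225 = 0.4787.
Surface direct beam = 1360 × 0.2367 × 0.4787 = 154.10 W/m².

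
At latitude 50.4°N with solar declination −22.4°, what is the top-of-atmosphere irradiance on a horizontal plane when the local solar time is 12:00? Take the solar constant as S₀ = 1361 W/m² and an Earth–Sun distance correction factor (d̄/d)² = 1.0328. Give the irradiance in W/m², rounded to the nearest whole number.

Hour angle H = 15° × (12 − 12) = 0.00°.
With φ = 50.4°, δ = -22.4°, H = 0.00°: sin φ sin δ = -0.2936, cos φ cos δ cos H = 0.5893, so cos θ_z = 0.2957.
Top-of-atmosphere irradiance = S₀ (d̄/d)² cos θ_z = 1361 × 1.0328 × 0.2957 = 415.65 W/m².

416 W/m²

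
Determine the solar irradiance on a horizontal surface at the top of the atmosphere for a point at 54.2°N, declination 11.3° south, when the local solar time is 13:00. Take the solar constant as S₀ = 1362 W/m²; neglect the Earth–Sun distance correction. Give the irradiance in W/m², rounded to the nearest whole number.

538 W/m²

Hour angle H = 15° × (13 − 12) = 15.00°.
cos θ_z = sin φ sin δ + cos φ cos δ cos H = (0.8111)(-0.1959) + (0.5850)(0.9806)(0.9659) = 0.3952.
Top-of-atmosphere irradiance = S₀ cos θ_z = 1362 × 0.3952 = 538.26 W/m².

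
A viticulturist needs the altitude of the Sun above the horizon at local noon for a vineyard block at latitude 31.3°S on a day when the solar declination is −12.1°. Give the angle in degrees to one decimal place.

At local solar noon the hour angle is zero, so the elevation is 90° − |φ − δ| = 90° − |-31.3° − (-12.1°)| = 90° − 19.2° = 70.8°.

70.8°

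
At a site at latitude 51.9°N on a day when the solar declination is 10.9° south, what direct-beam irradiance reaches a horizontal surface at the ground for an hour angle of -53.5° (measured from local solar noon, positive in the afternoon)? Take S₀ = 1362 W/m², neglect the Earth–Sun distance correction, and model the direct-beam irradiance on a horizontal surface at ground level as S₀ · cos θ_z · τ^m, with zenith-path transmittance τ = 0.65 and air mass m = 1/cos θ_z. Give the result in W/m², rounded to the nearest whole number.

38 W/m²

cos θ_z = sin(51.9°) sin(-10.9°) + cos(51.9°) cos(-10.9°) cos(-53.50°) = -0.1488 + 0.3604 = 0.2116.
Air mass m = 1/cos θ_z = 1/0.2116 = 4.726; τ^m = 0.65^4.726 = 0.1306.
Surface direct beam = 1362 × 0.2116 × 0.1306 = 37.64 W/m².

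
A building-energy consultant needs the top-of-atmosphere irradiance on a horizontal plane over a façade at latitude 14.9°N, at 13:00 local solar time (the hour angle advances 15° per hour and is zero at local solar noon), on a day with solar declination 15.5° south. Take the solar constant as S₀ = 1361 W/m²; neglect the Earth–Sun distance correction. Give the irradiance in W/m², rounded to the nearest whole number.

1131 W/m²

Hour angle H = 15° × (13 − 12) = 15.00°.
With φ = 14.9°, δ = -15.5°, H = 15.00°: sin φ sin δ = -0.0687, cos φ cos δ cos H = 0.8995, so cos θ_z = 0.8308.
Top-of-atmosphere irradiance = S₀ cos θ_z = 1361 × 0.8308 = 1130.72 W/m².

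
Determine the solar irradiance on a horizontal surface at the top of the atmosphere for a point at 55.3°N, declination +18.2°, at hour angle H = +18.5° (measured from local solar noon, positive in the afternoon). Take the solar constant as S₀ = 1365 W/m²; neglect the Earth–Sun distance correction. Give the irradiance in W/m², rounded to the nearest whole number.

With φ = 55.3°, δ = 18.2°, H = 18.50°: sin φ sin δ = 0.2568, cos φ cos δ cos H = 0.5129, so cos θ_z = 0.7697.
Top-of-atmosphere irradiance = S₀ cos θ_z = 1365 × 0.7697 = 1050.64 W/m².

1051 W/m²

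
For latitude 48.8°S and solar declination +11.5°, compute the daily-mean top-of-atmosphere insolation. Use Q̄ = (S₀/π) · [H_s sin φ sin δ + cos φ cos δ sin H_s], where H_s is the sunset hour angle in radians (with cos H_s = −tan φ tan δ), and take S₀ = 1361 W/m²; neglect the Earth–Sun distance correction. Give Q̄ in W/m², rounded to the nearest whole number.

cos H_s = −tan(-48.8°) · tan(11.5°) = 0.2324, so H_s = arccos(0.2324) = 76.56°. In radians, H_s = 1.3362.
H_s sin φ sin δ = 1.3362 × -0.7524 × 0.1994 = -0.2005.
cos φ cos δ sin H_s = 0.6587 × 0.9799 × 0.9726 = 0.6278.
Q̄ = (1361/π) × (-0.2005 + 0.6278) = 433.22 × 0.4273 = 185.11 W/m².

185 W/m²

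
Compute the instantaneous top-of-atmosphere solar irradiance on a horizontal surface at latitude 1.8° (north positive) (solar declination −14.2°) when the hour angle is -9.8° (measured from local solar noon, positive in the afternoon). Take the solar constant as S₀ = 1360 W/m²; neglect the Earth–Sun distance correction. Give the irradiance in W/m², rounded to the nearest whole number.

1288 W/m²

cos θ_z = sin(1.8°) sin(-14.2°) + cos(1.8°) cos(-14.2°) cos(-9.80°) = -0.0077 + 0.9548 = 0.9471.
Top-of-atmosphere irradiance = S₀ cos θ_z = 1360 × 0.9471 = 1288.06 W/m².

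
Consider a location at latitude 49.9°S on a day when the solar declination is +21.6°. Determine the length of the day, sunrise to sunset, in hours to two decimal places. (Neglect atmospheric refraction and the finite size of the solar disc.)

cos H_s = −tan(-49.9°) · tan(21.6°) = 0.4702, so H_s = arccos(0.4702) = 61.95°.
Day length = 2 H_s / 15° h⁻¹ = 123.90° / 15 = 8.260 h.

8.26 hours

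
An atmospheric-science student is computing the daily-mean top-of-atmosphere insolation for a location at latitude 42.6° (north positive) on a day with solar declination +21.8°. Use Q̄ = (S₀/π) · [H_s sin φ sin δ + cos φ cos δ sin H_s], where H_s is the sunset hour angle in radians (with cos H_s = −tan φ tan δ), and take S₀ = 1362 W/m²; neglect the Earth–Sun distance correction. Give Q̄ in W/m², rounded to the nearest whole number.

488 W/m²

cos H_s = −tan(42.6°) · tan(21.8°) = -0.3678, so H_s = arccos(-0.3678) = 111.58°. In radians, H_s = 1.9474.
H_s sin φ sin δ = 1.9474 × 0.6769 × 0.3714 = 0.4896.
cos φ cos δ sin H_s = 0.7361 × 0.9285 × 0.9299 = 0.6356.
Q̄ = (1362/π) × (0.4896 + 0.6356) = 433.54 × 1.1252 = 487.82 W/m².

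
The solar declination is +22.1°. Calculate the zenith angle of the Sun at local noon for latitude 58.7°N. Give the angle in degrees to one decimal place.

At local solar noon the hour angle is zero, so the zenith angle is |φ − δ| = |58.7° − (22.1°)| = 36.6°.

36.6°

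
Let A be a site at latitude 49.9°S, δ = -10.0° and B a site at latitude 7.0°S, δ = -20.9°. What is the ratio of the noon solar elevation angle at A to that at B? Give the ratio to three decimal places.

A: 90° − |-49.9 − (-10.0)| = 50.10°.
B: 90° − |-7.0 − (-20.9)| = 76.10°.
Ratio A/B = 50.1000 / 76.1000 = 0.6583.

0.658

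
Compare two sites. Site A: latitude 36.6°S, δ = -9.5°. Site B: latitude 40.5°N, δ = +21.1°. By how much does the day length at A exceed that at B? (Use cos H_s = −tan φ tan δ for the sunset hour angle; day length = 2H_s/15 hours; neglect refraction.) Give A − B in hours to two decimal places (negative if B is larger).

-1.61 h

A: H_s = arccos(−tan -36.6° · tan -9.5°) = 97.14°, so 2H_s/15 = 12.9520 h.
B: H_s = arccos(−tan 40.5° · tan 21.1°) = 109.24°, so 2H_s/15 = 14.5653 h.
A − B = 12.9520 − 14.5653 = -1.6133 h.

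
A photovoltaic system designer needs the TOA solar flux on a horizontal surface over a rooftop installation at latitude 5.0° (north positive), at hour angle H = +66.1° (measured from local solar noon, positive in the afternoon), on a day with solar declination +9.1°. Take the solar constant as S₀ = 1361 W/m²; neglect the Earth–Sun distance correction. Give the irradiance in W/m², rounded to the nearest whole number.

561 W/m²

With φ = 5.0°, δ = 9.1°, H = 66.10°: sin φ sin δ = 0.0138, cos φ cos δ cos H = 0.3985, so cos θ_z = 0.4123.
Top-of-atmosphere irradiance = S₀ cos θ_z = 1361 × 0.4123 = 561.14 W/m².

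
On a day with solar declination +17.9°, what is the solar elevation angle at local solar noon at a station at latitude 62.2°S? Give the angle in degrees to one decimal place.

At local solar noon the hour angle is zero, so the elevation is 90° − |φ − δ| = 90° − |-62.2° − (17.9°)| = 90° − 80.1° = 9.9°.

9.9°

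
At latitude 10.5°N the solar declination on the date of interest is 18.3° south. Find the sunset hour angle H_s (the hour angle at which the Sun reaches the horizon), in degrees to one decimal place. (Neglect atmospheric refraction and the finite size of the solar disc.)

The sunset hour angle satisfies cos H_s = −tan φ tan δ = 0.0613, giving H_s = 86.49°.

86.5°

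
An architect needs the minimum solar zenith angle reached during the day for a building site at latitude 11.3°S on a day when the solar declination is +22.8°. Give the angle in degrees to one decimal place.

34.1°

At local solar noon the hour angle is zero, so the zenith angle is |φ − δ| = |-11.3° − (22.8°)| = 34.1°.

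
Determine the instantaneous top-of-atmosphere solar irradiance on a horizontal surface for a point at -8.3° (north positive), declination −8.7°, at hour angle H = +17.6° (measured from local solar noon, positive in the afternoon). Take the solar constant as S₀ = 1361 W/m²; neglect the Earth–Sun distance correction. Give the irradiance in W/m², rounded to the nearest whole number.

1299 W/m²

cos θ_z = sin(-8.3°) sin(-8.7°) + cos(-8.3°) cos(-8.7°) cos(17.60°) = 0.0218 + 0.9324 = 0.9542.
Top-of-atmosphere irradiance = S₀ cos θ_z = 1361 × 0.9542 = 1298.67 W/m².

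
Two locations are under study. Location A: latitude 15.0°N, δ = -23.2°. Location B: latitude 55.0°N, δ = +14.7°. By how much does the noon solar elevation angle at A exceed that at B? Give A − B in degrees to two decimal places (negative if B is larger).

A: 90° − |15.0 − (-23.2)| = 51.80°.
B: 90° − |55.0 − (14.7)| = 49.70°.
A − B = 51.80 − 49.70 = 2.10°.

+2.10°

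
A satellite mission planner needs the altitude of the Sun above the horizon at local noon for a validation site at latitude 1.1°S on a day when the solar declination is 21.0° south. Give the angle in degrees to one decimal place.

At local solar noon the hour angle is zero, so the elevation is 90° − |φ − δ| = 90° − |-1.1° − (-21.0°)| = 90° − 19.9° = 70.1°.

70.1°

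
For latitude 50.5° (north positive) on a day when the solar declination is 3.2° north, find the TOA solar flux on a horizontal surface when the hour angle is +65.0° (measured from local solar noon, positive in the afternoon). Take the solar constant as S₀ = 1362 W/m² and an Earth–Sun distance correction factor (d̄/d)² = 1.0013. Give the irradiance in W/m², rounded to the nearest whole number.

cos θ_z = sin φ sin δ + cos φ cos δ cos H = (0.7716)(0.0558) + (0.6361)(0.9984)(0.4226) = 0.3114.
Top-of-atmosphere irradiance = S₀ (d̄/d)² cos θ_z = 1362 × 1.0013 × 0.3114 = 424.68 W/m².

425 W/m²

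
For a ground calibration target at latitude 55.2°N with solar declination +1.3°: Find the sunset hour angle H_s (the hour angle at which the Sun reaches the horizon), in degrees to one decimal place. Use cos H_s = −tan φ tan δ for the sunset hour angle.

The sunset hour angle satisfies cos H_s = −tan φ tan δ = -0.0327, giving H_s = 91.87°.

91.9°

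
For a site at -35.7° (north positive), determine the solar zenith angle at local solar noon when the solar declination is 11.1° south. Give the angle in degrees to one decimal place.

At local solar noon the hour angle is zero, so the zenith angle is |φ − δ| = |-35.7° − (-11.1°)| = 24.6°.

24.6°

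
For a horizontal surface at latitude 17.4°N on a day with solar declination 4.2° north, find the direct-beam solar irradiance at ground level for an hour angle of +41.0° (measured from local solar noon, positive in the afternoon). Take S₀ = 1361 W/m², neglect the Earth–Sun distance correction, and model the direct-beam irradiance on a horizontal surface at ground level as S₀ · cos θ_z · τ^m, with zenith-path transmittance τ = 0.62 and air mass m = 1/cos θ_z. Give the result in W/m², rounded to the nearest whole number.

528 W/m²

cos θ_z = sin(17.4°) sin(4.2°) + cos(17.4°) cos(4.2°) cos(41.00°) = 0.0219 + 0.7182 = 0.7401.
Air mass m = 1/cos θ_z = 1/0.7401 = 1.351; τ^m = 0.62^1.351 = 0.5242.
Surface direct beam = 1361 × 0.7401 × 0.5242 = 528.01 W/m².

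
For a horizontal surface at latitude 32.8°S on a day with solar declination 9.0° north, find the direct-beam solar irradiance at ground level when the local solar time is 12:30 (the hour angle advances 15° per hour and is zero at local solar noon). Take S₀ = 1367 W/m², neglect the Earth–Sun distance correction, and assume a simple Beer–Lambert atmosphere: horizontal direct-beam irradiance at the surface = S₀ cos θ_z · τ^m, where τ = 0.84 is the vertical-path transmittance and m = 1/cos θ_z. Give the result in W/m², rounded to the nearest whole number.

797 W/m²

Hour angle H = 15° × (12.5 − 12) = 7.50°.
cos θ_z = sin(-32.8°) sin(9.0°) + cos(-32.8°) cos(9.0°) cos(7.50°) = -0.0847 + 0.8231 = 0.7384.
Air mass m = 1/cos θ_z = 1/0.7384 = 1.354; τ^m = 0.84^1.354 = 0.7897.
Surface direct beam = 1367 × 0.7384 × 0.7897 = 797.12 W/m².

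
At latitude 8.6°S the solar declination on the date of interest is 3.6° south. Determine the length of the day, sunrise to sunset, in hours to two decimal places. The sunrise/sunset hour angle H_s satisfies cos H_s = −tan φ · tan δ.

The sunset hour angle satisfies cos H_s = −tan φ tan δ = -0.0095, giving H_s = 90.54°.
Day length = 2 H_s / 15° h⁻¹ = 181.08° / 15 = 12.072 h.

12.07 hours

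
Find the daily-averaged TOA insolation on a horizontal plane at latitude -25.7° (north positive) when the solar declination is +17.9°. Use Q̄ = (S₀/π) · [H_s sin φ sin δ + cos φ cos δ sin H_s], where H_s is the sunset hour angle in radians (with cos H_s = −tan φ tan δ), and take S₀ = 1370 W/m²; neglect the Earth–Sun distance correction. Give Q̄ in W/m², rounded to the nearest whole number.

cos H_s = −tan(-25.7°) · tan(17.9°) = 0.1554, so H_s = arccos(0.1554) = 81.06°. In radians, H_s = 1.4148.
H_s sin φ sin δ = 1.4148 × -0.4337 × 0.3074 = -0.1886.
cos φ cos δ sin H_s = 0.9011 × 0.9516 × 0.9879 = 0.8471.
Q̄ = (1370/π) × (-0.1886 + 0.8471) = 436.08 × 0.6585 = 287.16 W/m².

287 W/m²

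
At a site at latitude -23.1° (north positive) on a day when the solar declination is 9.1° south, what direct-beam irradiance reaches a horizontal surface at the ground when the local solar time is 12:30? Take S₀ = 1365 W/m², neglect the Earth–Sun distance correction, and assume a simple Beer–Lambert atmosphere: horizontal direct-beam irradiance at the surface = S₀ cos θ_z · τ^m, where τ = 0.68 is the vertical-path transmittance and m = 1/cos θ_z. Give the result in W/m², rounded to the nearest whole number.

Hour angle H = 15° × (12.5 − 12) = 7.50°.
cos θ_z = sin(-23.1°) sin(-9.1°) + cos(-23.1°) cos(-9.1°) cos(7.50°) = 0.0621 + 0.9005 = 0.9626.
Air mass m = 1/cos θ_z = 1/0.9626 = 1.039; τ^m = 0.68^1.039 = 0.6698.
Surface direct beam = 1365 × 0.9626 × 0.6698 = 880.08 W/m².

880 W/m²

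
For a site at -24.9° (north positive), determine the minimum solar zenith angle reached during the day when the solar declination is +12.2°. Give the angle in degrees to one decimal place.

At local solar noon the hour angle is zero, so the zenith angle is |φ − δ| = |-24.9° − (12.2°)| = 37.1°.

37.1°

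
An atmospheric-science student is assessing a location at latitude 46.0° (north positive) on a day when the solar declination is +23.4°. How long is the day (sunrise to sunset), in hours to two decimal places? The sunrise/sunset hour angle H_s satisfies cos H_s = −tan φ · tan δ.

cos H_s = −tan(46.0°) · tan(23.4°) = -0.4481, so H_s = arccos(-0.4481) = 116.62°.
Day length = 2 H_s / 15° h⁻¹ = 233.24° / 15 = 15.549 h.

15.55 hours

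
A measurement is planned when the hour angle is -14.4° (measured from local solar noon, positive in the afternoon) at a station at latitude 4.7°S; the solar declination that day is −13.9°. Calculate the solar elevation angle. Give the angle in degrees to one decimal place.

cos θ_z = sin φ sin δ + cos φ cos δ cos H = (-0.0819)(-0.2402) + (0.9966)(0.9707)(0.9686) = 0.9567.
θ_z = arccos(0.9567) = 16.92°, so the elevation is 90° − 16.92° = 73.08°.

73.1°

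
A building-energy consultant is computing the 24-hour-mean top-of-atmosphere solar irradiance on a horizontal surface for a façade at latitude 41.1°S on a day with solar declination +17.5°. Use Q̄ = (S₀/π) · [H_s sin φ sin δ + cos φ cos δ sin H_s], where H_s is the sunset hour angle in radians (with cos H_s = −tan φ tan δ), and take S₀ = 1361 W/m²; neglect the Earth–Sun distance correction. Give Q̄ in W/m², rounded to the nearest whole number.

189 W/m²

The sunset hour angle satisfies cos H_s = −tan φ tan δ = 0.2751, giving H_s = 74.03°. In radians, H_s = 1.2921.
H_s sin φ sin δ = 1.2921 × -0.6574 × 0.3007 = -0.2554.
cos φ cos δ sin H_s = 0.7536 × 0.9537 × 0.9614 = 0.6910.
Q̄ = (1361/π) × (-0.2554 + 0.6910) = 433.22 × 0.4356 = 188.71 W/m².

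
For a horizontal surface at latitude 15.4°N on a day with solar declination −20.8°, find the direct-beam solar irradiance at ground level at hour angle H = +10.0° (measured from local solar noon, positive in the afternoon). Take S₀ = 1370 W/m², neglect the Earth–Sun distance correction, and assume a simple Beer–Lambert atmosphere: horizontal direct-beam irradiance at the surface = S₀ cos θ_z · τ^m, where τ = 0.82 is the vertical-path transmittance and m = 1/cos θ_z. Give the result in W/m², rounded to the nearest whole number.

846 W/m²

cos θ_z = sin(15.4°) sin(-20.8°) + cos(15.4°) cos(-20.8°) cos(10.00°) = -0.0943 + 0.8876 = 0.7933.
Air mass m = 1/cos θ_z = 1/0.7933 = 1.261; τ^m = 0.82^1.261 = 0.7786.
Surface direct beam = 1370 × 0.7933 × 0.7786 = 846.20 W/m².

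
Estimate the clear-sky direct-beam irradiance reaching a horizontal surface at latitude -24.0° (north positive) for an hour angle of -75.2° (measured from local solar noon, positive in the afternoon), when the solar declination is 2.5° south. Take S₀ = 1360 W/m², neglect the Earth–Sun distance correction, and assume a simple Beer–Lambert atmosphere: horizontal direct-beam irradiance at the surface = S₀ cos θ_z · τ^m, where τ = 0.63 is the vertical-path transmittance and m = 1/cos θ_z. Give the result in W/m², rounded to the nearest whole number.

54 W/m²

With φ = -24.0°, δ = -2.5°, H = -75.20°: sin φ sin δ = 0.0177, cos φ cos δ cos H = 0.2331, so cos θ_z = 0.2508.
Air mass m = 1/cos θ_z = 1/0.2508 = 3.987; τ^m = 0.63^3.987 = 0.1585.
Surface direct beam = 1360 × 0.2508 × 0.1585 = 54.06 W/m².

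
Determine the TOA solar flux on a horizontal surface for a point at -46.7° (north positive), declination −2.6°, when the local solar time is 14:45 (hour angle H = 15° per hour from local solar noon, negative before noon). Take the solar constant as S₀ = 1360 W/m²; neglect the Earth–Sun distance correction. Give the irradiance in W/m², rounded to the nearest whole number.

Hour angle H = 15° × (14.75 − 12) = 41.25°.
cos θ_z = sin(-46.7°) sin(-2.6°) + cos(-46.7°) cos(-2.6°) cos(41.25°) = 0.0330 + 0.5151 = 0.5481.
Top-of-atmosphere irradiance = S₀ cos θ_z = 1360 × 0.5481 = 745.42 W/m².

745 W/m²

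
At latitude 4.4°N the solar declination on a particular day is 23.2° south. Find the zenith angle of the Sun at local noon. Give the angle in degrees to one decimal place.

27.6°

At local solar noon the hour angle is zero, so the zenith angle is |φ − δ| = |4.4° − (-23.2°)| = 27.6°.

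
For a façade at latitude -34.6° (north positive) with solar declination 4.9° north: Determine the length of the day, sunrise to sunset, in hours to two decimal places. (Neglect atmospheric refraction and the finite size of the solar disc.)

11.55 hours

The sunset hour angle satisfies cos H_s = −tan φ tan δ = 0.0591, giving H_s = 86.61°.
Day length = 2 H_s / 15° h⁻¹ = 173.22° / 15 = 11.548 h.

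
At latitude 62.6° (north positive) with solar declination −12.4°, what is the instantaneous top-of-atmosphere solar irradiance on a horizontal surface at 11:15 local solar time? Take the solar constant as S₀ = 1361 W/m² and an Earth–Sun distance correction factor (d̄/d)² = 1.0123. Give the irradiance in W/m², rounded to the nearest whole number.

345 W/m²

Hour angle H = 15° × (11.25 − 12) = -11.25°.
cos θ_z = sin φ sin δ + cos φ cos δ cos H = (0.8878)(-0.2147) + (0.4602)(0.9767)(0.9808) = 0.2502.
Top-of-atmosphere irradiance = S₀ (d̄/d)² cos θ_z = 1361 × 1.0123 × 0.2502 = 344.71 W/m².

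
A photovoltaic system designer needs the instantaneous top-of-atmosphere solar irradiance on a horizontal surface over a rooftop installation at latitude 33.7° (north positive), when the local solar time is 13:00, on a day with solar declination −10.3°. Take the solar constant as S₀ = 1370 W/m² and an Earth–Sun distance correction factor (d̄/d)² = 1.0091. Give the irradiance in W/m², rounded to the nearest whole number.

Hour angle H = 15° × (13 − 12) = 15.00°.
cos θ_z = sin(33.7°) sin(-10.3°) + cos(33.7°) cos(-10.3°) cos(15.00°) = -0.0992 + 0.7907 = 0.6915.
Top-of-atmosphere irradiance = S₀ (d̄/d)² cos θ_z = 1370 × 1.0091 × 0.6915 = 955.98 W/m².

956 W/m²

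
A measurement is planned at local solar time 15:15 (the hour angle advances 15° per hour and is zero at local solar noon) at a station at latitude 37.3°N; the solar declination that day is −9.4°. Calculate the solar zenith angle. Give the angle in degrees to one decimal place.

65.3°

Hour angle H = 15° × (15.25 − 12) = 48.75°.
With φ = 37.3°, δ = -9.4°, H = 48.75°: sin φ sin δ = -0.0990, cos φ cos δ cos H = 0.5174, so cos θ_z = 0.4184.
θ_z = arccos(0.4184) = 65.27°.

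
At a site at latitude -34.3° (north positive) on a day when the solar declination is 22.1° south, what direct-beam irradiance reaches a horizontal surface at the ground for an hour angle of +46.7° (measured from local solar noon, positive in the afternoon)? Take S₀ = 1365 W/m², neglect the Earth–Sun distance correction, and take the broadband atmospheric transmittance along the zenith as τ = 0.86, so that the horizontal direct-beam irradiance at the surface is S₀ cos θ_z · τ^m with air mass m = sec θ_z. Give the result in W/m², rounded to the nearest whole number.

820 W/m²

cos θ_z = sin φ sin δ + cos φ cos δ cos H = (-0.5635)(-0.3762) + (0.8261)(0.9265)(0.6858) = 0.7369.
Air mass m = 1/cos θ_z = 1/0.7369 = 1.357; τ^m = 0.86^1.357 = 0.8149.
Surface direct beam = 1365 × 0.7369 × 0.8149 = 819.68 W/m².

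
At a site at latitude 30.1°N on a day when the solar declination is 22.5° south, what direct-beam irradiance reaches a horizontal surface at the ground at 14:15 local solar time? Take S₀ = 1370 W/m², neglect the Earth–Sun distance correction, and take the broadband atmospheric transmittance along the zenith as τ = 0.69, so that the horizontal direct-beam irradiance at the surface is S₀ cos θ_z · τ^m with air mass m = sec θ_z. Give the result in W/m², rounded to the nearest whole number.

Hour angle H = 15° × (14.25 − 12) = 33.75°.
cos θ_z = sin(30.1°) sin(-22.5°) + cos(30.1°) cos(-22.5°) cos(33.75°) = -0.1919 + 0.6646 = 0.4727.
Air mass m = 1/cos θ_z = 1/0.4727 = 2.116; τ^m = 0.69^2.116 = 0.4560.
Surface direct beam = 1370 × 0.4727 × 0.4560 = 295.31 W/m².

295 W/m²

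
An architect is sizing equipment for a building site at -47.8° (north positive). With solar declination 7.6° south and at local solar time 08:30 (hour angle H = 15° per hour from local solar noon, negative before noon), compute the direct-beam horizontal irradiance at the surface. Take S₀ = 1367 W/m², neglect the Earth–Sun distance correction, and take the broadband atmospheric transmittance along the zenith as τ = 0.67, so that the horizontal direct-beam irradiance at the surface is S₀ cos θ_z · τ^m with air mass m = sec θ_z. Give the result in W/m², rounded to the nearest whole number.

310 W/m²

Hour angle H = 15° × (8.5 − 12) = -52.50°.
cos θ_z = sin(-47.8°) sin(-7.6°) + cos(-47.8°) cos(-7.6°) cos(-52.50°) = 0.0980 + 0.4053 = 0.5033.
Air mass m = 1/cos θ_z = 1/0.5033 = 1.987; τ^m = 0.67^1.987 = 0.4512.
Surface direct beam = 1367 × 0.5033 × 0.4512 = 310.43 W/m².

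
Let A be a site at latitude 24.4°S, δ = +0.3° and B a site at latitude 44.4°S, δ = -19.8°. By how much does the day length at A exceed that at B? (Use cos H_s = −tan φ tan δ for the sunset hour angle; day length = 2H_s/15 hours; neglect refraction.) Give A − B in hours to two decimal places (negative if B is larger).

A: H_s = arccos(−tan -24.4° · tan 0.3°) = 89.86°, so 2H_s/15 = 11.9813 h.
B: H_s = arccos(−tan -44.4° · tan -19.8°) = 110.64°, so 2H_s/15 = 14.7520 h.
A − B = 11.9813 − 14.7520 = -2.7707 h.

-2.77 h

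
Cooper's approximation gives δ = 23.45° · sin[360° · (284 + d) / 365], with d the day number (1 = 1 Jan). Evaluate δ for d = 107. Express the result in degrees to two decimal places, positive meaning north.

360 × (284 + 107) / 365 = 385.644°; sin(385.644°) = 0.4328.
δ = 23.45 × 0.4328 = 10.149° ≈ +10.15°.

+10.15°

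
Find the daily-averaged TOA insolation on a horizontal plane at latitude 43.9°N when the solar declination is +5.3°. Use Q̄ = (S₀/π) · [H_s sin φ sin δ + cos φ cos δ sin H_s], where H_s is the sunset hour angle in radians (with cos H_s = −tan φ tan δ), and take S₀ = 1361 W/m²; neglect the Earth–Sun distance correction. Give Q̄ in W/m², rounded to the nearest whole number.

356 W/m²

−tan φ tan δ = −(0.9623)(0.0928) = -0.0893; H_s = arccos(-0.0893) = 95.12°. In radians, H_s = 1.6602.
H_s sin φ sin δ = 1.6602 × 0.6934 × 0.0924 = 0.1064.
cos φ cos δ sin H_s = 0.7206 × 0.9957 × 0.9960 = 0.7146.
Q̄ = (1361/π) × (0.1064 + 0.7146) = 433.22 × 0.8210 = 355.67 W/m².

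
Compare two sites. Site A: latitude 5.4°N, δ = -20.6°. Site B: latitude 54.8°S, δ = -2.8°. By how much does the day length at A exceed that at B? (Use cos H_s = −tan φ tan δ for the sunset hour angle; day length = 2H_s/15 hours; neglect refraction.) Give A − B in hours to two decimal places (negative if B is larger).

-0.80 h

A: H_s = arccos(−tan 5.4° · tan -20.6°) = 87.96°, so 2H_s/15 = 11.7280 h.
B: H_s = arccos(−tan -54.8° · tan -2.8°) = 93.98°, so 2H_s/15 = 12.5307 h.
A − B = 11.7280 − 12.5307 = -0.8027 h.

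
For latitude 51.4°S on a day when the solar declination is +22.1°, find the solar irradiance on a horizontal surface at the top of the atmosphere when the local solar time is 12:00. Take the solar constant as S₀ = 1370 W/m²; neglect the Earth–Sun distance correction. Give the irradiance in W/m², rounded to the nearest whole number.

Hour angle H = 15° × (12 − 12) = 0.00°.
With φ = -51.4°, δ = 22.1°, H = 0.00°: sin φ sin δ = -0.2940, cos φ cos δ cos H = 0.5780, so cos θ_z = 0.2840.
Top-of-atmosphere irradiance = S₀ cos θ_z = 1370 × 0.2840 = 389.08 W/m².

389 W/m²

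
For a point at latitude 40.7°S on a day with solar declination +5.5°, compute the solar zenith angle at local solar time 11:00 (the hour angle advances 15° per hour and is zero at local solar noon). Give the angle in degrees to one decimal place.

48.2°

Hour angle H = 15° × (11 − 12) = -15.00°.
cos θ_z = sin(-40.7°) sin(5.5°) + cos(-40.7°) cos(5.5°) cos(-15.00°) = -0.0625 + 0.7289 = 0.6664.
θ_z = arccos(0.6664) = 48.21°.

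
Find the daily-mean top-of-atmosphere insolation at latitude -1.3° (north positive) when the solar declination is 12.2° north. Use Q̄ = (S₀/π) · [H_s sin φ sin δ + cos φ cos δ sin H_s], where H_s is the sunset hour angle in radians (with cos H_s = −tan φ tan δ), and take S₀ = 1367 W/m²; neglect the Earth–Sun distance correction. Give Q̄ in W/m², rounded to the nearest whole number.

cos H_s = −tan(-1.3°) · tan(12.2°) = 0.0049, so H_s = arccos(0.0049) = 89.72°. In radians, H_s = 1.5659.
H_s sin φ sin δ = 1.5659 × -0.0227 × 0.2113 = -0.0075.
cos φ cos δ sin H_s = 0.9997 × 0.9774 × 1.0000 = 0.9771.
Q̄ = (1367/π) × (-0.0075 + 0.9771) = 435.13 × 0.9696 = 421.90 W/m².

422 W/m²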